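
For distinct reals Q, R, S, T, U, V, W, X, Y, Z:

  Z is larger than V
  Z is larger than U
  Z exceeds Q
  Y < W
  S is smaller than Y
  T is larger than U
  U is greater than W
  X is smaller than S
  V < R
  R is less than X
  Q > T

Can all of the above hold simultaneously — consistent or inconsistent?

consistent

Every relation is compatible with V < R < X < S < Y < W < U < T < Q < Z; the set is consistent.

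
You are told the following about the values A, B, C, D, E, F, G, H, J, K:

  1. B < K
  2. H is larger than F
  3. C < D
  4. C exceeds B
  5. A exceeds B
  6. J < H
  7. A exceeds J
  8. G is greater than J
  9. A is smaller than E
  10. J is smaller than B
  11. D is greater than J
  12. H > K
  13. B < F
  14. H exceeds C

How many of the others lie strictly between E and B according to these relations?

Chaining upward from B reaches: K, C, D, A, F, H.
Chaining downward from E reaches: J, A.
Strictly between B and E are those in both lists: A — 1 element.

1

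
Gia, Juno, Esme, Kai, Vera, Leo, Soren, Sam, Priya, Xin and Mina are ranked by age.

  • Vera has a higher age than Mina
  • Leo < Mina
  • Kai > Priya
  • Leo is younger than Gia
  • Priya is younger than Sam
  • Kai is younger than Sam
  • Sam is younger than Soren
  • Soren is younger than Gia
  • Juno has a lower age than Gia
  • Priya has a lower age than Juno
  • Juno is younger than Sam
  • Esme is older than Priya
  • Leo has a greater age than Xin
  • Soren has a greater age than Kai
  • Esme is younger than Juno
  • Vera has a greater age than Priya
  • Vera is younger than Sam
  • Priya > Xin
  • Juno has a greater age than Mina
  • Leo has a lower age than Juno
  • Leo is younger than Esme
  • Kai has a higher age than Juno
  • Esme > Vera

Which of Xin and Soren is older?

Xin < Priya < Vera < Esme < Juno < Kai < Sam < Soren, by transitivity through Priya, Vera, Esme, Juno, Kai, Sam.
So Xin < Soren; Soren is the older of the two.

Soren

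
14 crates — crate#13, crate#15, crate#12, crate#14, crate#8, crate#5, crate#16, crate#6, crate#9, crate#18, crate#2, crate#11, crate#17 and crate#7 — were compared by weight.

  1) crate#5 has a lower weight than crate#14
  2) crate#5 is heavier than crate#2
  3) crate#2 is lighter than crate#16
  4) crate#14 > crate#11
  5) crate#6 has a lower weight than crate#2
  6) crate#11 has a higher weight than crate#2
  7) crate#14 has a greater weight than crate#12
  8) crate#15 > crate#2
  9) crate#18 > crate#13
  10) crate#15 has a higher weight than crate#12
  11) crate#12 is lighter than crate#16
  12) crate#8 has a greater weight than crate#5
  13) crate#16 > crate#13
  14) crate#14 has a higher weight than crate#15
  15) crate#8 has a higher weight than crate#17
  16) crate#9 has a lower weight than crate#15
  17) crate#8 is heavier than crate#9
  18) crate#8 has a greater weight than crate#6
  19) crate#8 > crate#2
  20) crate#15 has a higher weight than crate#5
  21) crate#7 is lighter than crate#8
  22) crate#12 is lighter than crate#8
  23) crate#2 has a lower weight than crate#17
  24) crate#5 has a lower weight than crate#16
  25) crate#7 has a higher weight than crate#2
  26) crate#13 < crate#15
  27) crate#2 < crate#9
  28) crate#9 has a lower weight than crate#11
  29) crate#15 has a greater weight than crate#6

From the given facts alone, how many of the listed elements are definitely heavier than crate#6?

10

From crate#6 the given relations immediately reach crate#2, crate#15, crate#8.
From those, crate#5, crate#9, crate#17, crate#11, crate#7, crate#16, crate#14 — 10 in total.
No other element is forced above crate#6 by the given relations, so the count is 10.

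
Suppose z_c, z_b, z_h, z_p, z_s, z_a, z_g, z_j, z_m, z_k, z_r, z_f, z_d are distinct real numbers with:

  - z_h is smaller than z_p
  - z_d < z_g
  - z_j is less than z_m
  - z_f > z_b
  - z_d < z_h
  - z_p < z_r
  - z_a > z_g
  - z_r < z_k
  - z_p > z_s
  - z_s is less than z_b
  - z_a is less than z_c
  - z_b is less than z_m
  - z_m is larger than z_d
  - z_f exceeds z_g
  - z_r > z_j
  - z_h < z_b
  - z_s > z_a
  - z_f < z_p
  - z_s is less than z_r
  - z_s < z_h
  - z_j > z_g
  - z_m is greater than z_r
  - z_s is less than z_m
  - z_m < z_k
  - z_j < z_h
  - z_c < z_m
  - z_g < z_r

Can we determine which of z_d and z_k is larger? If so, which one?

Chaining the given relations: z_d < z_g < z_a < z_s < z_h < z_b < z_f < z_p < z_r < z_k.
So z_k is larger.

z_k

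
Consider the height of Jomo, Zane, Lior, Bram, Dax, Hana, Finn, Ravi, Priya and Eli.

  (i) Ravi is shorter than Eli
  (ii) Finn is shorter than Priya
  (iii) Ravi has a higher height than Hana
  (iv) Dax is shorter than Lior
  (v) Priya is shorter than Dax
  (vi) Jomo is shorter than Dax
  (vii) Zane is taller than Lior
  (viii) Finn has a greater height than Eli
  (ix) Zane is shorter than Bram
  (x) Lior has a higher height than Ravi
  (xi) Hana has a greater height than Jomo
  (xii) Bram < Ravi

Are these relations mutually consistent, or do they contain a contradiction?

inconsistent

Chaining the given relations yields Ravi < Eli < Finn < Priya < Dax < Lior < Zane < Bram, so Ravi < Bram. But one relation states Bram < Ravi. These cannot both hold.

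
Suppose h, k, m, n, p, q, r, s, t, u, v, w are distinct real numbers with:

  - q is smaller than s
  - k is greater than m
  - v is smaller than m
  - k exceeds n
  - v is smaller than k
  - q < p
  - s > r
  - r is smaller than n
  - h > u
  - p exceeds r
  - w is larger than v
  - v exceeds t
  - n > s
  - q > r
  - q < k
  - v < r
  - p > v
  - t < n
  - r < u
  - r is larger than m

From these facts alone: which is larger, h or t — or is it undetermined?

The relevant relations are t < v; v < m; m < r; r < u; u < h.
Chaining these gives t < v < m < r < u < h.
So h is larger.

h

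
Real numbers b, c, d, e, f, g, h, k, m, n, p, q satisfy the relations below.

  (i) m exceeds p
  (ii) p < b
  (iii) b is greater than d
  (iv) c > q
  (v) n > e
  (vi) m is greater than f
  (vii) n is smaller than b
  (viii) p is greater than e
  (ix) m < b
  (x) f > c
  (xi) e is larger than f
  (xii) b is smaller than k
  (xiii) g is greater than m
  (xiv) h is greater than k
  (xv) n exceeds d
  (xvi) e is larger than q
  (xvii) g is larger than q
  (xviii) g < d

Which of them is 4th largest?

The consecutive relations fix a unique order: q < c < f < e < p < m < g < d < n < b < k < h.
The 4th largest is n.

n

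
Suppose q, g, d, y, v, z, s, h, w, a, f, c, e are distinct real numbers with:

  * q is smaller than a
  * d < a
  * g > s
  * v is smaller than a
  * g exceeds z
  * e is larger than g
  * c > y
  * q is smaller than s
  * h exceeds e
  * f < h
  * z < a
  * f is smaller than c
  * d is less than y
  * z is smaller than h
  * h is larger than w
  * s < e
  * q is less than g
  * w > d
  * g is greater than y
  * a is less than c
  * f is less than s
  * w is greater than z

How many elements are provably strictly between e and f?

2

Chaining upward from f reaches: s, g, c, h.
Chaining downward from e reaches: q, d, s, y, z, g.
Strictly between f and e are those in both lists: s, g — 2 elements.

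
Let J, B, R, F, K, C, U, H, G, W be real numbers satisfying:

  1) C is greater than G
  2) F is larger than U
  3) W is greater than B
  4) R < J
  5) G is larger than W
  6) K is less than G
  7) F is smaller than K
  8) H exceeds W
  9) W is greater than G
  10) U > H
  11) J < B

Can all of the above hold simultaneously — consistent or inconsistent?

inconsistent

We have G < W stated directly, yet also W < H < U < F < K < G by chaining the others — so W < G. Contradiction.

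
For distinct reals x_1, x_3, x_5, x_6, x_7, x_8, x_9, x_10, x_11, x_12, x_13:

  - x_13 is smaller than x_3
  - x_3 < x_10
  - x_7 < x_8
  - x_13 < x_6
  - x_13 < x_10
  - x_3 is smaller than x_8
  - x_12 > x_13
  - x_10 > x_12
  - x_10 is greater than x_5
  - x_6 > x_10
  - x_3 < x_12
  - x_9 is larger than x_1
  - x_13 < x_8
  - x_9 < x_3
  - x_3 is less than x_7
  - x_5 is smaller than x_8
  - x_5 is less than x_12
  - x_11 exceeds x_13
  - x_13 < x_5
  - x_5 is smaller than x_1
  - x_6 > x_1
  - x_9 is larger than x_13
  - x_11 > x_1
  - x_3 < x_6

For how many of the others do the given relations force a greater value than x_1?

8

From x_1 the given relations immediately reach x_9, x_11, x_6.
From those, x_3 — 4 in total.
From those, x_12, x_10, x_7, x_8 — 8 in total.
No other element is forced above x_1 by the given relations, so the count is 8.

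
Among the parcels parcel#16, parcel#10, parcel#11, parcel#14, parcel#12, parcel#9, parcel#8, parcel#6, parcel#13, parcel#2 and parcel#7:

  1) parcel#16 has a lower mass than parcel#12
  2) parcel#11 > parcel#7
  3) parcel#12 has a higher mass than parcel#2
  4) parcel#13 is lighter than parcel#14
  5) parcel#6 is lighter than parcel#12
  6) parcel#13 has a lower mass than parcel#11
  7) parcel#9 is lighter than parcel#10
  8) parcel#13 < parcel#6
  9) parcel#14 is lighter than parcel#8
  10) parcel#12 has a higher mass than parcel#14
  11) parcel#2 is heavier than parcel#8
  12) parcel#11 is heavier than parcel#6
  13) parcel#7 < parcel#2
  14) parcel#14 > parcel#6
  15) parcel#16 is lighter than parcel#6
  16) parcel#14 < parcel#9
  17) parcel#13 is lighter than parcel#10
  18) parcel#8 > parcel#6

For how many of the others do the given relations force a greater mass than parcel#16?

From parcel#16 the given relations immediately reach parcel#6, parcel#12.
From those, parcel#14, parcel#8, parcel#11 — 5 in total.
From those, parcel#2, parcel#9 — 7 in total.
From those, parcel#10 — 8 in total.
Nothing else is reachable above parcel#16; 8 in all.

8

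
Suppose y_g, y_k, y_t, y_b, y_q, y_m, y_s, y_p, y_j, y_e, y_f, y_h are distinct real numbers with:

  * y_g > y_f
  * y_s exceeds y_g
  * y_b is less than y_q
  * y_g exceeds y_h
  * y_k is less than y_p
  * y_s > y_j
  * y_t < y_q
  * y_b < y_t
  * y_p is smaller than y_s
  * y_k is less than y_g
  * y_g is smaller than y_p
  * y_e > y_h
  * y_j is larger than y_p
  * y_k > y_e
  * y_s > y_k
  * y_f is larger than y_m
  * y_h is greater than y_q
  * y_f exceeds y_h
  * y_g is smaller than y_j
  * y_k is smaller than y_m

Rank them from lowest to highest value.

y_b < y_t < y_q < y_h < y_e < y_k < y_m < y_f < y_g < y_p < y_j < y_s

Each adjacent pair is fixed by a given relation: y_b < y_t; y_t < y_q; y_q < y_h; y_h < y_e; y_e < y_k; y_k < y_m; y_m < y_f; y_f < y_g; y_g < y_p; y_p < y_j; y_j < y_s. Chaining them end to end gives the full order.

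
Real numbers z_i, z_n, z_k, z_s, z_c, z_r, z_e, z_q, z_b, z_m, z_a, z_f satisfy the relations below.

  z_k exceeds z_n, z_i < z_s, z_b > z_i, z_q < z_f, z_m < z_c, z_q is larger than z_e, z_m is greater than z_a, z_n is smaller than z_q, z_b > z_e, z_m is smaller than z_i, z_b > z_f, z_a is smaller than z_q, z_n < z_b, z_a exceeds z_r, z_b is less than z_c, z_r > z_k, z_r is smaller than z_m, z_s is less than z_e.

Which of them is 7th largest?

The consecutive relations fix a unique order: z_n < z_k < z_r < z_a < z_m < z_i < z_s < z_e < z_q < z_f < z_b < z_c.
Counting 7 from the largest end gives z_i.

z_i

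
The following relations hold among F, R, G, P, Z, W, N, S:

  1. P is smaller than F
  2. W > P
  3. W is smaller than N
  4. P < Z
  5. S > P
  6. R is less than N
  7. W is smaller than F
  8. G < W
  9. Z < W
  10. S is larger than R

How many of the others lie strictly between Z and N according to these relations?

1

The relations place Z below N. An element lies strictly between them when it is forced above Z and also forced below N.
Above Z: {W, F}. Below N: {P, G, W, R}.
Intersection: {W} — 1.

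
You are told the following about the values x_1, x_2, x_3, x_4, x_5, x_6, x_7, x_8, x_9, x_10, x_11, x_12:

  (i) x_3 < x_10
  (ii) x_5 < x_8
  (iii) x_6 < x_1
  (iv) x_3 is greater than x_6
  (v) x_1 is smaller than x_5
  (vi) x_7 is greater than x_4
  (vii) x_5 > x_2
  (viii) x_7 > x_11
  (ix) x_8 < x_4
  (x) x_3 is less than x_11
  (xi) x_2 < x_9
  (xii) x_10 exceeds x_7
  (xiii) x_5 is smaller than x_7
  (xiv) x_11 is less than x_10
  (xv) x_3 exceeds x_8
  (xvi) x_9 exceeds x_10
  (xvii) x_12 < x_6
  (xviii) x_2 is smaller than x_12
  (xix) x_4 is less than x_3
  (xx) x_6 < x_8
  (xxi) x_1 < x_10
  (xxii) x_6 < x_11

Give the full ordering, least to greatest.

x_2 < x_12 < x_6 < x_1 < x_5 < x_8 < x_4 < x_3 < x_11 < x_7 < x_10 < x_9

The consecutive links are each given: x_2 < x_12; x_12 < x_6; x_6 < x_1; x_1 < x_5; x_5 < x_8; x_8 < x_4; x_4 < x_3; x_3 < x_11; x_11 < x_7; x_7 < x_10; x_10 < x_9.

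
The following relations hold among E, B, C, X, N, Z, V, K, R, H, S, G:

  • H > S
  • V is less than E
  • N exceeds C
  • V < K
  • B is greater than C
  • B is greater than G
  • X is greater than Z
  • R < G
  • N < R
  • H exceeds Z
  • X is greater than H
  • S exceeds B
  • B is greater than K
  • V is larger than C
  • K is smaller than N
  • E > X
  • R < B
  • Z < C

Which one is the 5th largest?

The consecutive relations fix a unique order: Z < C < V < K < N < R < G < B < S < H < X < E.
The 5th largest is B.

B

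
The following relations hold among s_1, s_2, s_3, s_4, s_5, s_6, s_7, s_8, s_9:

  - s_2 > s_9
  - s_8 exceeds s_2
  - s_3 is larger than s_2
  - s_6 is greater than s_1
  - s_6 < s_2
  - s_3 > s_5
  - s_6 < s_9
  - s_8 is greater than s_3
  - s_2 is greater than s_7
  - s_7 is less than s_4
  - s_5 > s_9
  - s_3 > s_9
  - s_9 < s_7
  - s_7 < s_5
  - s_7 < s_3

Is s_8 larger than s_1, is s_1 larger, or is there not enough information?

s_8

Chaining the given relations: s_1 < s_6 < s_9 < s_7 < s_3 < s_8.
So s_8 is larger.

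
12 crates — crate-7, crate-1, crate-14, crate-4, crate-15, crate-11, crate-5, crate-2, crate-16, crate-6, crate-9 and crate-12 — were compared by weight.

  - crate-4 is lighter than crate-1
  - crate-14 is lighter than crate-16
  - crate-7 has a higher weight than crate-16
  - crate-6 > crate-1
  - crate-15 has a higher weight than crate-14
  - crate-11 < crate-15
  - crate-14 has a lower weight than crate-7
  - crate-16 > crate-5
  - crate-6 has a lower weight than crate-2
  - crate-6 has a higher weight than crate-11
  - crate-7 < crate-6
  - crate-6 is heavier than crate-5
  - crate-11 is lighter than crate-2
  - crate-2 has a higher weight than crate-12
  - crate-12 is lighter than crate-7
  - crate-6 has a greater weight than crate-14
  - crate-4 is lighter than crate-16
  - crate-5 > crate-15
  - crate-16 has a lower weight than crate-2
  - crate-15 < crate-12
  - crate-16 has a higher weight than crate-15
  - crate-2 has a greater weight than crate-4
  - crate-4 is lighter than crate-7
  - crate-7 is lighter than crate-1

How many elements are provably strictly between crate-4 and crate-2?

4

Chaining upward from crate-4 reaches: crate-16, crate-7, crate-1, crate-6.
Chaining downward from crate-2 reaches: crate-14, crate-11, crate-15, crate-5, crate-12, crate-16, crate-7, crate-1, crate-6.
Strictly between crate-4 and crate-2 are those in both lists: crate-16, crate-7, crate-1, crate-6 — 4 elements.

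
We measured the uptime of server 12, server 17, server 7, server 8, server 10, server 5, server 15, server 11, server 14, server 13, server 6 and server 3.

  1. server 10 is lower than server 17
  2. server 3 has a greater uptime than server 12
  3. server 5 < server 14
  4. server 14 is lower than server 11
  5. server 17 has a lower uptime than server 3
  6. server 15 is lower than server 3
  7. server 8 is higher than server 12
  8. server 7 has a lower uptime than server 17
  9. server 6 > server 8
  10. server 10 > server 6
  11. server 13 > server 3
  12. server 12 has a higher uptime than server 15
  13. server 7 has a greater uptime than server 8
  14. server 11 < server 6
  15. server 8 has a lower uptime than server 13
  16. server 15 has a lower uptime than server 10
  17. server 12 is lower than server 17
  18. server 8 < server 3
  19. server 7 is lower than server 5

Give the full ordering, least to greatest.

server 15 < server 12 < server 8 < server 7 < server 5 < server 14 < server 11 < server 6 < server 10 < server 17 < server 3 < server 13

Each adjacent pair is fixed by a given relation: server 15 < server 12; server 12 < server 8; server 8 < server 7; server 7 < server 5; server 5 < server 14; server 14 < server 11; server 11 < server 6; server 6 < server 10; server 10 < server 17; server 17 < server 3; server 3 < server 13. Chaining them end to end gives the full order.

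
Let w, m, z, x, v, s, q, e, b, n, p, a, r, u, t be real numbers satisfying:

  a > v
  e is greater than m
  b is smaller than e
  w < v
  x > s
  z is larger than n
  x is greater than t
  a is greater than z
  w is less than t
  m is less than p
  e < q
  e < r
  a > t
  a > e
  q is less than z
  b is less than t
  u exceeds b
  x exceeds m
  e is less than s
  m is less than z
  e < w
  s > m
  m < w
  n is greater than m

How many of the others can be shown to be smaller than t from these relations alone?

4

Directly below t: b, w.
One step further: m, e (4 so far).
Nothing else is reachable below t; 4 in all.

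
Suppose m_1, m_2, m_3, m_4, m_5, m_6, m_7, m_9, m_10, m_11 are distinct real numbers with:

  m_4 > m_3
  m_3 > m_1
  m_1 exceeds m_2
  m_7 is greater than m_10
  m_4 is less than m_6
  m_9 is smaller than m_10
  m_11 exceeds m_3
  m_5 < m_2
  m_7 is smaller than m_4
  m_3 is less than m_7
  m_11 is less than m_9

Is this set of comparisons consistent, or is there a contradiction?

consistent

The single ordering m_5 < m_2 < m_1 < m_3 < m_11 < m_9 < m_10 < m_7 < m_4 < m_6 satisfies every listed relation, so no contradiction arises.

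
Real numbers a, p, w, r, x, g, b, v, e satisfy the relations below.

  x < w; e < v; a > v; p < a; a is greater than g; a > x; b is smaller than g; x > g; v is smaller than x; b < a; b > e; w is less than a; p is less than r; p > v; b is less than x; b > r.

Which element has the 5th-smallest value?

b

Chaining the given pairs: e < v < p < r < b < g < x < w < a.
The 5th smallest is b.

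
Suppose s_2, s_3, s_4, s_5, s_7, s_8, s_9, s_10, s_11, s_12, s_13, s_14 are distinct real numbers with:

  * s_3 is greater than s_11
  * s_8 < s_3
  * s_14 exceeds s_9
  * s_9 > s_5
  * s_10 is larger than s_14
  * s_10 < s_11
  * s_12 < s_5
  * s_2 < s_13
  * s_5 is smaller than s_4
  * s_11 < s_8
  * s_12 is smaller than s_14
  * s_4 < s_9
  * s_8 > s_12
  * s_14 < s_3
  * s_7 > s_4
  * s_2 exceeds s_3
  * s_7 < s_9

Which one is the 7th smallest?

s_10

Chaining the given pairs: s_12 < s_5 < s_4 < s_7 < s_9 < s_14 < s_10 < s_11 < s_8 < s_3 < s_2 < s_13.
The 7th smallest is s_10.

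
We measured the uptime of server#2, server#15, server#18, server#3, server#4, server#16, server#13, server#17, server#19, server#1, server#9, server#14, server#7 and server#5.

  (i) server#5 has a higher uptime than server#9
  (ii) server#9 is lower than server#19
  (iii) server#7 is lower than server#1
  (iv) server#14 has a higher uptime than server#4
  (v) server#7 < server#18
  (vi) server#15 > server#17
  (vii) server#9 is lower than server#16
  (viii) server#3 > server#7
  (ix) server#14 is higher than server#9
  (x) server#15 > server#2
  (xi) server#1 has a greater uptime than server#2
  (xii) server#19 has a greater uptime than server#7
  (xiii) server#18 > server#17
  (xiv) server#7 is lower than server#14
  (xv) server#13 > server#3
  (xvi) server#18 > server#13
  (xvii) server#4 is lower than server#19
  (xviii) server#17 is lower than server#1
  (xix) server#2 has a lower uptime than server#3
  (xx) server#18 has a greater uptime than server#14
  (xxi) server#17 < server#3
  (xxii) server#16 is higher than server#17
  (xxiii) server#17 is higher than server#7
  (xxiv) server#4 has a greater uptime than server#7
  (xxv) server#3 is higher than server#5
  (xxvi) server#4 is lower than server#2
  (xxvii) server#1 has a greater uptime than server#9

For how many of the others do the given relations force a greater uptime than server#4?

From server#4 the given relations immediately reach server#2, server#14, server#19.
From those, server#3, server#1, server#18, server#15 — 7 in total.
From those, server#13 — 8 in total.
No other element is forced above server#4 by the given relations, so the count is 8.

8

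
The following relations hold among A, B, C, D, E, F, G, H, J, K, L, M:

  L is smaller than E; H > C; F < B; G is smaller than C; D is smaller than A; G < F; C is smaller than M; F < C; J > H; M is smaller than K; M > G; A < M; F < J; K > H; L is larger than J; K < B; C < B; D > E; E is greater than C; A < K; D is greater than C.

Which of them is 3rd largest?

Piecing the relations together gives one ordering: G < F < C < H < J < L < E < D < A < M < K < B.
The 3rd largest is M.

M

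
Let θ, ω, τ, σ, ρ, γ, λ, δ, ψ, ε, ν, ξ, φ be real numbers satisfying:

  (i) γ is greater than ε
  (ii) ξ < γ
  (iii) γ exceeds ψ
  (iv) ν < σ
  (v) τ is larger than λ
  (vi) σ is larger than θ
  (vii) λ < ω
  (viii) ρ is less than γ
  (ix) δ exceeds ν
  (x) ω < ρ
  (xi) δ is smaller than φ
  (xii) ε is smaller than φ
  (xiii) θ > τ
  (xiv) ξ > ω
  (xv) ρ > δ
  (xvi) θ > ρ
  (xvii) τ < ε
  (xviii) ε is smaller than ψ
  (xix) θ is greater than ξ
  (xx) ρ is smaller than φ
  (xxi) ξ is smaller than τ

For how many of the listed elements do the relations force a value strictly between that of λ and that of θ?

Chaining upward from λ reaches: ω, ξ, τ, ε, ψ, ρ, φ, γ, σ.
Chaining downward from θ reaches: ν, δ, ω, ξ, τ, ρ.
Strictly between λ and θ are those in both lists: ω, ξ, τ, ρ — 4 elements.

4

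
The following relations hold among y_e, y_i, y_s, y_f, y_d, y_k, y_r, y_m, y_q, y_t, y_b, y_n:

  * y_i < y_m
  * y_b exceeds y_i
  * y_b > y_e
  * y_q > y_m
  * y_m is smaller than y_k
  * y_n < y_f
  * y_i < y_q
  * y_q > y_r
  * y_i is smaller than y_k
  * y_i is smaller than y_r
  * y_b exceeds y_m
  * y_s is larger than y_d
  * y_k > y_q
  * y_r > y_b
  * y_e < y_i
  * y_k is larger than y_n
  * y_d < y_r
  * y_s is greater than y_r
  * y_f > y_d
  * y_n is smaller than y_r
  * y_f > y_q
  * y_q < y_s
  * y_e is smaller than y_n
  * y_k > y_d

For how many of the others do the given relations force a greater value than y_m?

From y_m the given relations immediately reach y_b, y_q, y_k.
From those, y_r, y_f, y_s — 6 in total.
No other element is forced above y_m by the given relations, so the count is 6.

6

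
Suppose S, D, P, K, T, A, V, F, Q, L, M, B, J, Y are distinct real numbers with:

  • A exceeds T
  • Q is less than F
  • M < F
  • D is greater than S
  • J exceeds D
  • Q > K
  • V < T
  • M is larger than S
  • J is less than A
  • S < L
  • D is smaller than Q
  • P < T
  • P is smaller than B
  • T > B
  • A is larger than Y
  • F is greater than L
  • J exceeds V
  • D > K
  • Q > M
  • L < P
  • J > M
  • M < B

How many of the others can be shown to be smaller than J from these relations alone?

5

From J the given relations immediately reach M, V, D.
From those, K, S — 5 in total.
No other element is forced below J by the given relations, so the count is 5.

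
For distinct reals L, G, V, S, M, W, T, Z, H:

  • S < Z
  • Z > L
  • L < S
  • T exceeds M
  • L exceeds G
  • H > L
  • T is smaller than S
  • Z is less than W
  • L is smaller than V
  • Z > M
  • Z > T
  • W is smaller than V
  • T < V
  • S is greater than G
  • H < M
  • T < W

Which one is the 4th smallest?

M

Piecing the relations together gives one ordering: G < L < H < M < T < S < Z < W < V.
Counting 4 from the smallest end gives M.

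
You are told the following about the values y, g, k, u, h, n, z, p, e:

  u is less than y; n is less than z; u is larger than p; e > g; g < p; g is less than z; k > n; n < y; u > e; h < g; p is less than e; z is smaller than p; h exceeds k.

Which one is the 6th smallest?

The consecutive relations fix a unique order: n < k < h < g < z < p < e < u < y.
Counting 6 from the smallest end gives p.

p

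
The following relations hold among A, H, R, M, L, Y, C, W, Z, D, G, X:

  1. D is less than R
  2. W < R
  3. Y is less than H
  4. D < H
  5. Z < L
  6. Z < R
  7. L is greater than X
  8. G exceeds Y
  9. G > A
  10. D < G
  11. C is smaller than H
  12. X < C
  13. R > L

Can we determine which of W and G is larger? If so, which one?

undetermined

Following every chain through W: above W we get R.
G is not reached, and no chain runs the other way from G to W.
So the given relations leave the order of W and G undetermined.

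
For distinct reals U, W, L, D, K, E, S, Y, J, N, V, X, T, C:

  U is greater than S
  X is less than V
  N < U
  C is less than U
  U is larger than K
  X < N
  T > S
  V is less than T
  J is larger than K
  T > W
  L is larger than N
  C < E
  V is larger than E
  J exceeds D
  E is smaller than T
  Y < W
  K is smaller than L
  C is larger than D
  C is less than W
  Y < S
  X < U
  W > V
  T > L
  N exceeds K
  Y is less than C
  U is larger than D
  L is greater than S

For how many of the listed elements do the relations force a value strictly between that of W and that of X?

Chaining upward from X reaches: N, L, V, T, U.
Chaining downward from W reaches: D, Y, C, E, V.
Strictly between X and W are those in both lists: V — 1 element.

1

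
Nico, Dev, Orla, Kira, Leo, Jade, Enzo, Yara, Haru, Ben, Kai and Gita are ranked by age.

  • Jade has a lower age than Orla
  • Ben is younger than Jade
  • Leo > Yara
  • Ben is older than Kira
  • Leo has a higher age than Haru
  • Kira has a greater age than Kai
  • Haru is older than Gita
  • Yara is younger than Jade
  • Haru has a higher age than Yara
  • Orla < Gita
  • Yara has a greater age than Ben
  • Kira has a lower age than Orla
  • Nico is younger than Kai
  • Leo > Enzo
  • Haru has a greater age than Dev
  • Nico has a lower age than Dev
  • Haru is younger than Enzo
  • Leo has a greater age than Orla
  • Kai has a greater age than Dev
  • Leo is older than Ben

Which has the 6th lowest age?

Chaining the given pairs: Nico < Dev < Kai < Kira < Ben < Yara < Jade < Orla < Gita < Haru < Enzo < Leo.
Counting 6 from the smallest end gives Yara.

Yara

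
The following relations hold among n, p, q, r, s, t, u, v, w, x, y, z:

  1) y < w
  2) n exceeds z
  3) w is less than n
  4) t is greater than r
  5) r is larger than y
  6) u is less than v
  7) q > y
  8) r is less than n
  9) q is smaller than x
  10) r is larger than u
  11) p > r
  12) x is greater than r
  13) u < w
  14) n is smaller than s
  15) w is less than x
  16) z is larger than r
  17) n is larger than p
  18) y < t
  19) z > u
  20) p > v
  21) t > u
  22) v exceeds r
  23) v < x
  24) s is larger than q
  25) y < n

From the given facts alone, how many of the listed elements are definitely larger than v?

4

The elements the relations force above v are p, x, n, s — no chain reaches any other.
That is 4.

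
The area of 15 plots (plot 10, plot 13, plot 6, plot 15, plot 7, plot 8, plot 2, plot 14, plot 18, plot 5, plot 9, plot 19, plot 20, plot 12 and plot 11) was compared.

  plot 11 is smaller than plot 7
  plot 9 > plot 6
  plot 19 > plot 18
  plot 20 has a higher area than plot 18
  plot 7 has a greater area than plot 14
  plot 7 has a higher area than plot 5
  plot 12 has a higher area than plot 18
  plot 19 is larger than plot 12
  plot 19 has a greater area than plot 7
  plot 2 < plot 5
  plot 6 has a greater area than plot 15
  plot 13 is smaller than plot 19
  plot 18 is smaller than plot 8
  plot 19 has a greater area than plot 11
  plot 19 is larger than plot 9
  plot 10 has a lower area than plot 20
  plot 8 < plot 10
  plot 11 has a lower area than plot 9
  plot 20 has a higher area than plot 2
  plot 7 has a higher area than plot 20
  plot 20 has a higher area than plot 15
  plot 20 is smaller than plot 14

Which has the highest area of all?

plot 19

Chaining downward from plot 19: directly below it, plot 18, plot 12, plot 13, plot 11, plot 9, plot 7; then plot 6, plot 5, plot 20, plot 14; then plot 15, plot 2, plot 10; then plot 8.
That covers every other element, and nothing is given above plot 19, so plot 19 is the highest area.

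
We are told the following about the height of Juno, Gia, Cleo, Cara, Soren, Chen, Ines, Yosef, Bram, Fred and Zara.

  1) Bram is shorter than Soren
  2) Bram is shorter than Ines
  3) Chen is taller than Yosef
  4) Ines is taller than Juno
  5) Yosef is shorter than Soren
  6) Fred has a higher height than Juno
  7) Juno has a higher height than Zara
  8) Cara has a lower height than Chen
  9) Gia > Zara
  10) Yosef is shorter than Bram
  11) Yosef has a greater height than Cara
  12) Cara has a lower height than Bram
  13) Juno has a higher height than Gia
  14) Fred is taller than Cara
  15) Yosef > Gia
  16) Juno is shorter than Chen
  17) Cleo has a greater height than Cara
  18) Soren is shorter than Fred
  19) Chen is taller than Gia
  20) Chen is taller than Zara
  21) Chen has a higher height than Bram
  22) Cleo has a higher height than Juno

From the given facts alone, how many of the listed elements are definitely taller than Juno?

The elements the relations force above Juno are Fred, Chen, Cleo, Ines — no chain reaches any other.
That is 4.

4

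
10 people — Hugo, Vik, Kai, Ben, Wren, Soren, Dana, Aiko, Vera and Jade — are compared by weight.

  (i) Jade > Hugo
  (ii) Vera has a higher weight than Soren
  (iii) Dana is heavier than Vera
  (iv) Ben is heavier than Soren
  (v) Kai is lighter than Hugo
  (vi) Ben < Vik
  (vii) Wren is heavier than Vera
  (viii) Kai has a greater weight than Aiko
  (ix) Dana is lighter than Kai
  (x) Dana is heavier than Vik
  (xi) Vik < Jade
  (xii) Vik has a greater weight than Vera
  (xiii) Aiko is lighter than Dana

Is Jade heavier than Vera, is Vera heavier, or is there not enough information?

Vera < Vik and Vik < Dana give Vera < Dana.
Then Dana < Kai extends the chain to Kai.
With Kai < Hugo: Vera < Vik < Dana < Kai < Hugo.
With Hugo < Jade: Vera < Vik < Dana < Kai < Hugo < Jade.
So Jade is heavier.

Jade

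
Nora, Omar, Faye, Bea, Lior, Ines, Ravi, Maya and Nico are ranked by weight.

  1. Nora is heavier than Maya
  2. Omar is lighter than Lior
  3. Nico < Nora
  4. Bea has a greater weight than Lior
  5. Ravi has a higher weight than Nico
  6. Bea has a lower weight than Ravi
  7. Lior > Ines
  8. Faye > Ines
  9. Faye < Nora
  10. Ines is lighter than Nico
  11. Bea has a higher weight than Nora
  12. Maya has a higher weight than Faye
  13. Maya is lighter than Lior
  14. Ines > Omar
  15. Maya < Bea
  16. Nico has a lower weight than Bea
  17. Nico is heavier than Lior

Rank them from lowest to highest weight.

Omar < Ines < Faye < Maya < Lior < Nico < Nora < Bea < Ravi

The consecutive links are each given: Omar < Ines; Ines < Faye; Faye < Maya; Maya < Lior; Lior < Nico; Nico < Nora; Nora < Bea; Bea < Ravi.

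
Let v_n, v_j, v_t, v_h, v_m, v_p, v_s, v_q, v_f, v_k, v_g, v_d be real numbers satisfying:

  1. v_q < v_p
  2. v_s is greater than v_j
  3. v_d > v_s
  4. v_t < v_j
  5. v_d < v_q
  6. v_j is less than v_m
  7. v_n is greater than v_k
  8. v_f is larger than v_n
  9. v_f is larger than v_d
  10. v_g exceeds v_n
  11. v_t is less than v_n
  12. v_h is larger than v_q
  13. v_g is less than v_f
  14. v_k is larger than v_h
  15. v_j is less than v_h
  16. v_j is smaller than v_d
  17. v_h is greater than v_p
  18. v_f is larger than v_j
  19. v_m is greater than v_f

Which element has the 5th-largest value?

v_k

The consecutive relations fix a unique order: v_t < v_j < v_s < v_d < v_q < v_p < v_h < v_k < v_n < v_g < v_f < v_m.
Counting 5 from the largest end gives v_k.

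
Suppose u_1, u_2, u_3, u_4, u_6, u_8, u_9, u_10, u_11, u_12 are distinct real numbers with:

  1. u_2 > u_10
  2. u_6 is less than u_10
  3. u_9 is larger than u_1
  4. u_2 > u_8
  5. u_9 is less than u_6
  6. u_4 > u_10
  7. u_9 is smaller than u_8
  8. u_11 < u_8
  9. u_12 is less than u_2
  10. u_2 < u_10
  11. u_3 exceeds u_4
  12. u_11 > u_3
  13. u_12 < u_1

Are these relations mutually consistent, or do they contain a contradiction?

We have u_2 < u_10 stated directly, yet also u_10 < u_4 < u_3 < u_11 < u_8 < u_2 by chaining the others — so u_10 < u_2. Contradiction.

inconsistent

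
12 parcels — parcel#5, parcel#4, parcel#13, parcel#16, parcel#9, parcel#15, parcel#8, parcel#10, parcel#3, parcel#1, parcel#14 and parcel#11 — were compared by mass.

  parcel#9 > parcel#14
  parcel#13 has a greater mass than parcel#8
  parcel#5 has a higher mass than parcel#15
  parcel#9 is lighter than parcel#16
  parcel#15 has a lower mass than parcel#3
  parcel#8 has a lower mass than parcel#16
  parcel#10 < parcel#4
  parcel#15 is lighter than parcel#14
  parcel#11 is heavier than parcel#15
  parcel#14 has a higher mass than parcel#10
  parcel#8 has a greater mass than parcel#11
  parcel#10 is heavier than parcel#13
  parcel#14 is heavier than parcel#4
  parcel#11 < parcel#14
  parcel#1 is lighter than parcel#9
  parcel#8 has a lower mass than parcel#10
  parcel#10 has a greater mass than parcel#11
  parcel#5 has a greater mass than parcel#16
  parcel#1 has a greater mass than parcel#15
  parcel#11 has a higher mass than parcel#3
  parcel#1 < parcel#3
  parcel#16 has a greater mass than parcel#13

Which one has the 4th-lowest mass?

Piecing the relations together gives one ordering: parcel#15 < parcel#1 < parcel#3 < parcel#11 < parcel#8 < parcel#13 < parcel#10 < parcel#4 < parcel#14 < parcel#9 < parcel#16 < parcel#5.
The 4th smallest is parcel#11.

parcel#11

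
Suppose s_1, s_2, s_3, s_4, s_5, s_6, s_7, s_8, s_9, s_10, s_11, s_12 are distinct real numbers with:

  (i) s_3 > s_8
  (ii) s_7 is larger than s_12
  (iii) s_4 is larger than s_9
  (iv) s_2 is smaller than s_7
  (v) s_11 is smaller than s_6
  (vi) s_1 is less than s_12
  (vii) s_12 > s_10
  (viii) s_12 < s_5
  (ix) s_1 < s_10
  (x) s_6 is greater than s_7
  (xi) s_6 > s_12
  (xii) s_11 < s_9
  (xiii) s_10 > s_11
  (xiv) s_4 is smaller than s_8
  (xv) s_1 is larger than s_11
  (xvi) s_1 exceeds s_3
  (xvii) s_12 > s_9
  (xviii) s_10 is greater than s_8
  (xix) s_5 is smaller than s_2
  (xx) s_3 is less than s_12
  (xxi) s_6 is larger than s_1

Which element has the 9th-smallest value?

Piecing the relations together gives one ordering: s_11 < s_9 < s_4 < s_8 < s_3 < s_1 < s_10 < s_12 < s_5 < s_2 < s_7 < s_6.
The 9th smallest is s_5.

s_5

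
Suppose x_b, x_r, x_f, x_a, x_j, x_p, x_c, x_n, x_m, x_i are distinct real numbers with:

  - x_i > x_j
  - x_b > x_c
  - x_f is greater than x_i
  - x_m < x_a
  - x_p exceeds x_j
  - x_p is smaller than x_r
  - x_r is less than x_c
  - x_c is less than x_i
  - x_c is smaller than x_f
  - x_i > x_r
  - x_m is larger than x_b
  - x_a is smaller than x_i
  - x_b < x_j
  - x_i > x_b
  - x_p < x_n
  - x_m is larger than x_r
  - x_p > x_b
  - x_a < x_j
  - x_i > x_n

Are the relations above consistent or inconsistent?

We have x_p < x_r stated directly, yet also x_r < x_c < x_b < x_m < x_a < x_j < x_p by chaining the others — so x_r < x_p. Contradiction.

inconsistent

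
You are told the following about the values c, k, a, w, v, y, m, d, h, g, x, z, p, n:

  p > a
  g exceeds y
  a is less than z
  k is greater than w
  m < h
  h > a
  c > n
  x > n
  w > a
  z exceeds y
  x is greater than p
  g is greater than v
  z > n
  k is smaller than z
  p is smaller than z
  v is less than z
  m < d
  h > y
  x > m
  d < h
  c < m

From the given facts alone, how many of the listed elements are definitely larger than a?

Directly above a: p, w, h, z.
One step further: x, k (6 so far).
Nothing else is reachable above a; 6 in all.

6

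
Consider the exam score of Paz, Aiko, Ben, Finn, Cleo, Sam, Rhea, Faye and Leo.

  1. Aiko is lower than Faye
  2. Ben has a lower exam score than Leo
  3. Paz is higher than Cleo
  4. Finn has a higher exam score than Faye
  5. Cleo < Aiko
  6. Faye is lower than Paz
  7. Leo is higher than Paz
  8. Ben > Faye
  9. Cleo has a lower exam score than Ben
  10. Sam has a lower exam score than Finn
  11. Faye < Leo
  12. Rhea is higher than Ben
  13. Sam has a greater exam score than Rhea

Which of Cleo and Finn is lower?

Link the given pairs in sequence: Cleo < Aiko; Aiko < Faye; Faye < Ben; Ben < Rhea; Rhea < Sam; Sam < Finn.
Together: Cleo < Aiko < Faye < Ben < Rhea < Sam < Finn.
So Cleo < Finn; Cleo is the lower of the two.

Cleo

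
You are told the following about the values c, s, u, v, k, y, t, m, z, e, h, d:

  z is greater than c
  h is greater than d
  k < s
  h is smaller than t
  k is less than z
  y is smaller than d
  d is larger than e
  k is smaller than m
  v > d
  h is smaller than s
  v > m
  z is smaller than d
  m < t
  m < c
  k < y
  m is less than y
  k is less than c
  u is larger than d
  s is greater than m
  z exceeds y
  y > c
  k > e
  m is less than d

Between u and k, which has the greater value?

Chaining the given relations: k < m < y < z < d < u.
So k < u; u is the larger of the two.

u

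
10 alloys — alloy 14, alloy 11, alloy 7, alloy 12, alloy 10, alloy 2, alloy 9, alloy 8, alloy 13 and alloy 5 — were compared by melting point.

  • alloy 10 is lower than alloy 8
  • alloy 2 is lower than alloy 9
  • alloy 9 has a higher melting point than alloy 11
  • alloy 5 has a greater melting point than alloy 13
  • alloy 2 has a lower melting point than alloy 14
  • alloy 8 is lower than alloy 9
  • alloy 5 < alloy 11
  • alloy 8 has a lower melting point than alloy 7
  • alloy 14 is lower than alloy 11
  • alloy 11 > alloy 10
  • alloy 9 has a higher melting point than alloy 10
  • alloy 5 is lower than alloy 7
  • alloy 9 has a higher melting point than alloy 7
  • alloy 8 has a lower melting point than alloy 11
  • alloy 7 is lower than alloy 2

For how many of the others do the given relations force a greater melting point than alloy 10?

The elements the relations force above alloy 10 are alloy 8, alloy 7, alloy 2, alloy 14, alloy 11, alloy 9 — no chain reaches any other.
That is 6.

6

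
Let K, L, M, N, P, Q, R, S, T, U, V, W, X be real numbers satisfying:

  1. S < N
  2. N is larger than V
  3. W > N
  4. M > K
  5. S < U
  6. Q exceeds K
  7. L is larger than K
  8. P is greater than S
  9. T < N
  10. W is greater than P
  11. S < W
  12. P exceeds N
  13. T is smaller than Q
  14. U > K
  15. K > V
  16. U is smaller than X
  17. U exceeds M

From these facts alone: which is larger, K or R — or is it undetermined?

undetermined

Following every chain through K: above K we get M, L, U, X, Q; below K we get V.
R is not reached, and no chain runs the other way from R to K.
So the given relations leave the order of K and R undetermined.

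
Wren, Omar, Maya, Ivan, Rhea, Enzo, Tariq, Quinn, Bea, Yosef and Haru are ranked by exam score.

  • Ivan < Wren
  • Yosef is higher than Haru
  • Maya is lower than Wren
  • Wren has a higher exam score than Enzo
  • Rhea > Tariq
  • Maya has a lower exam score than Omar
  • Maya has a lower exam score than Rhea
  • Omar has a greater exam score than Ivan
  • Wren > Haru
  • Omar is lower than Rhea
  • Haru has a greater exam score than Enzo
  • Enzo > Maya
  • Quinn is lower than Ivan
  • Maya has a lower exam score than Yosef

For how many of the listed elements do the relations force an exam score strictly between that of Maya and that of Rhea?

The relations place Maya below Rhea. An element lies strictly between them when it is forced above Maya and also forced below Rhea.
Above Maya: {Enzo, Haru, Wren, Omar, Yosef}. Below Rhea: {Quinn, Ivan, Omar, Tariq}.
Intersection: {Omar} — 1.

1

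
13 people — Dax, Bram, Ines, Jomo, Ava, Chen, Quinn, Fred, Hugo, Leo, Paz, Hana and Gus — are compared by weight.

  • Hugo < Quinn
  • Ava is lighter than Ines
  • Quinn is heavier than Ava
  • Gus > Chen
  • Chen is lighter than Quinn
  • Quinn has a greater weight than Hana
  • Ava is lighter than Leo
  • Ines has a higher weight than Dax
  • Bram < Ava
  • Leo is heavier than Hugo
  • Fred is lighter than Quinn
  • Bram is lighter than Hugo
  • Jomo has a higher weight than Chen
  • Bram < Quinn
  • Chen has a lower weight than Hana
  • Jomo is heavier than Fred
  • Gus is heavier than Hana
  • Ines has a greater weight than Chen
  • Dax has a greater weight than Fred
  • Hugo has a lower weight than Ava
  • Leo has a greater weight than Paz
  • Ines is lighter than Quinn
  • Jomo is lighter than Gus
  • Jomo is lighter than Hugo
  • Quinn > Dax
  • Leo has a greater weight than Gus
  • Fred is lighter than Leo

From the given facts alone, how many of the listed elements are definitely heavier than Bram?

The elements the relations force above Bram are Hugo, Ava, Leo, Ines, Quinn — no chain reaches any other.
That is 5.

5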